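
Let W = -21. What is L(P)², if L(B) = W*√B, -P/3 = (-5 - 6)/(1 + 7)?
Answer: 14553/8 ≈ 1819.1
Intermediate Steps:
P = 33/8 (P = -3*(-5 - 6)/(1 + 7) = -(-33)/8 = -3*(-11/8) = 33/8 ≈ 4.1250)
L(B) = -21*√B
L(P)² = (-21*√66/4)² = 14553/8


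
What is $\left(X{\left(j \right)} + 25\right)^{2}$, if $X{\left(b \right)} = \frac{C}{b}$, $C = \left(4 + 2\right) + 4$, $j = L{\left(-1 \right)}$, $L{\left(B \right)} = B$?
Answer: $225$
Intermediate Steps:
$j = -1$
$C = 10$ ($C = 6 + 4 = 10$)
$X{\left(b \right)} = \frac{10}{b}$
$\left(X{\left(j \right)} + 25\right)^{2} = \left(\frac{10}{-1} + 25\right)^{2} = \left(10 \left(-1\right) + 25\right)^{2} = \left(-10 + 25\right)^{2} = 15^{2} = 225$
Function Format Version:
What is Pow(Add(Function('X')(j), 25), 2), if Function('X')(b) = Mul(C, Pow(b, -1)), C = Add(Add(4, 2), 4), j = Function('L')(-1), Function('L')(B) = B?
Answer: 225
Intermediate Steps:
j = -1
C = 10 (C = Add(6, 4) = 10)
Function('X')(b) = Mul(10, Pow(b, -1))
Pow(Add(Function('X')(j), 25), 2) = Pow(Add(Mul(10, Pow(-1, -1)), 25), 2) = Pow(Add(Mul(10, -1), 25), 2) = Pow(Add(-10, 25), 2) = Pow(15, 2) = 225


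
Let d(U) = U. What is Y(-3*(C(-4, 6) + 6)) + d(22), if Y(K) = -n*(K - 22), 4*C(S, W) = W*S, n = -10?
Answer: -198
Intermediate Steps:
C(S, W) = S*W/4 (C(S, W) = (W*S)/4 = (S*W)/4 = S*W/4)
Y(K) = -220 + 10*K (Y(K) = -(-10)*(K - 22) = -(-10)*(-22 + K) = -(220 - 10*K) = -220 + 10*K)
Y(-3*(C(-4, 6) + 6)) + d(22) = (-220 + 10*(-3*((¼)*(-4)*6 + 6))) + 22 = (-220 + 10*(-3*(-6 + 6))) + 22 = (-220 + 10*(-3*0)) + 22 = (-220 + 10*0) + 22 = (-220 + 0) + 22 = -220 + 22 = -198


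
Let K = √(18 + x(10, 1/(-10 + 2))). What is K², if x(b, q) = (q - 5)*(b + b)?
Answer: -169/2 ≈ -84.500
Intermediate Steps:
x(b, q) = 2*b*(-5 + q) (x(b, q) = (-5 + q)*(2*b) = 2*b*(-5 + q))
K = 13*I*√2/2 (K = √(18 + 2*10*(-5 + 1/(-10 + 2))) = √(18 + 2*10*(-5 + 1/(-8))) = √(18 + 2*10*(-5 - ⅛)) = √(18 + 2*10*(-41/8)) = √(18 - 205/2) = √(-169/2) = 13*I*√2/2 ≈ 9.1924*I)
K² = (13*I*√2/2)² = -169/2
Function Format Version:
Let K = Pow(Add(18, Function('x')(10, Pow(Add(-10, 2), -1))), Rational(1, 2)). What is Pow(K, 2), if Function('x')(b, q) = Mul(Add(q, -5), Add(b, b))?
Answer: Rational(-169, 2) ≈ -84.500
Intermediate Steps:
Function('x')(b, q) = Mul(2, b, Add(-5, q)) (Function('x')(b, q) = Mul(Add(-5, q), Mul(2, b)) = Mul(2, b, Add(-5, q)))
K = Mul(Rational(13, 2), I, Pow(2, Rational(1, 2))) (K = Pow(Add(18, Mul(2, 10, Add(-5, Pow(Add(-10, 2), -1)))), Rational(1, 2)) = Pow(Add(18, Mul(2, 10, Add(-5, Pow(-8, -1)))), Rational(1, 2)) = Pow(Add(18, Mul(2, 10, Add(-5, Rational(-1, 8)))), Rational(1, 2)) = Pow(Add(18, Mul(2, 10, Rational(-41, 8))), Rational(1, 2)) = Pow(Add(18, Rational(-205, 2)), Rational(1, 2)) = Pow(Rational(-169, 2), Rational(1, 2)) = Mul(Rational(13, 2), I, Pow(2, Rational(1, 2))) ≈ Mul(9.1924, I))
Pow(K, 2) = Pow(Mul(Rational(13, 2), I, Pow(2, Rational(1, 2))), 2) = Rational(-169, 2)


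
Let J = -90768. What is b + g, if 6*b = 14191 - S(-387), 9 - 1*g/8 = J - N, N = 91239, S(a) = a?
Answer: 4375673/3 ≈ 1.4586e+6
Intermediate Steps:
g = 1456128 (g = 72 - 8*(-90768 - 1*91239) = 72 - 8*(-90768 - 91239) = 72 - 8*(-182007) = 72 + 1456056 = 1456128)
b = 7289/3 (b = (14191 - 1*(-387))/6 = (14191 + 387)/6 = (1/6)*14578 = 7289/3 ≈ 2429.7)
b + g = 7289/3 + 1456128 = 4375673/3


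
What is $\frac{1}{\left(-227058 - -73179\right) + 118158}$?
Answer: $- \frac{1}{35721} \approx -2.7995 \cdot 10^{-5}$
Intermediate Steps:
$\frac{1}{\left(-227058 - -73179\right) + 118158} = \frac{1}{\left(-227058 + 73179\right) + 118158} = \frac{1}{-153879 + 118158} = \frac{1}{-35721} = - \frac{1}{35721}$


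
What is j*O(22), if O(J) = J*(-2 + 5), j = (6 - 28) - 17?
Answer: -2574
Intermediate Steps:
j = -39 (j = -22 - 17 = -39)
O(J) = 3*J (O(J) = J*3 = 3*J)
j*O(22) = -117*22 = -39*66 = -2574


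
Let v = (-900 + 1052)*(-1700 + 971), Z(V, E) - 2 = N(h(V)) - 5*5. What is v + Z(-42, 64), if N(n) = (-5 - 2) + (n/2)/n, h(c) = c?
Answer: -221675/2 ≈ -1.1084e+5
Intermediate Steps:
N(n) = -13/2 (N(n) = -7 + (n*(½))/n = -7 + (n/2)/n = -7 + ½ = -13/2)
Z(V, E) = -59/2 (Z(V, E) = 2 + (-13/2 - 5*5) = 2 + (-13/2 - 25) = 2 - 63/2 = -59/2)
v = -110808 (v = 152*(-729) = -110808)
v + Z(-42, 64) = -110808 - 59/2 = -221675/2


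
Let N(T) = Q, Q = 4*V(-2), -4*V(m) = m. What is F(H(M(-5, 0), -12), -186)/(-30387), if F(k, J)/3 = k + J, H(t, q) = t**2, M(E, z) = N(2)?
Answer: 26/1447 ≈ 0.017968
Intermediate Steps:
V(m) = -m/4
Q = 2 (Q = 4*(-1/4*(-2)) = 4*(1/2) = 2)
N(T) = 2
M(E, z) = 2
F(k, J) = 3*J + 3*k (F(k, J) = 3*(k + J) = 3*(J + k) = 3*J + 3*k)
F(H(M(-5, 0), -12), -186)/(-30387) = (3*(-186) + 3*2**2)/(-30387) = (-558 + 3*4)*(-1/30387) = (-558 + 12)*(-1/30387) = -546*(-1/30387) = 26/1447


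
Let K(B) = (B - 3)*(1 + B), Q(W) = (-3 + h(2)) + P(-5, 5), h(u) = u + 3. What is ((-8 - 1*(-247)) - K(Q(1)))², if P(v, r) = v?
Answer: 51529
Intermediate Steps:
h(u) = 3 + u
Q(W) = -3 (Q(W) = (-3 + (3 + 2)) - 5 = (-3 + 5) - 5 = 2 - 5 = -3)
K(B) = (1 + B)*(-3 + B) (K(B) = (-3 + B)*(1 + B) = (1 + B)*(-3 + B))
((-8 - 1*(-247)) - K(Q(1)))² = ((-8 - 1*(-247)) - (-3 + (-3)² - 2*(-3)))² = ((-8 + 247) - (-3 + 9 + 6))² = (239 - 1*12)² = (239 - 12)² = 227² = 51529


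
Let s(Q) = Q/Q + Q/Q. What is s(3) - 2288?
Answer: -2286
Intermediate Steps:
s(Q) = 2 (s(Q) = 1 + 1 = 2)
s(3) - 2288 = 2 - 2288 = -2286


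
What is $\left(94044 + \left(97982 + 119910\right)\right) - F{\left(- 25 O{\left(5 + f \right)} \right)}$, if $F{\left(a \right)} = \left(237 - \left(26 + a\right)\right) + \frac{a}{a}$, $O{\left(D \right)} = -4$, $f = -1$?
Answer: $311824$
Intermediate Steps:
$F{\left(a \right)} = 212 - a$ ($F{\left(a \right)} = \left(211 - a\right) + 1 = 212 - a$)
$\left(94044 + \left(97982 + 119910\right)\right) - F{\left(- 25 O{\left(5 + f \right)} \right)} = \left(94044 + \left(97982 + 119910\right)\right) - \left(212 - \left(-25\right) \left(-4\right)\right) = \left(94044 + 217892\right) - \left(212 - 100\right) = 311936 - \left(212 - 100\right) = 311936 - 112 = 311824$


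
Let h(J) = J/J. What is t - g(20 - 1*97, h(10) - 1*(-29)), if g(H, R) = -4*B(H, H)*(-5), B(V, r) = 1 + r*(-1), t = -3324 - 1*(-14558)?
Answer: 9674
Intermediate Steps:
t = 11234 (t = -3324 + 14558 = 11234)
h(J) = 1
B(V, r) = 1 - r
g(H, R) = 20 - 20*H (g(H, R) = -4*(1 - H)*(-5) = (-4 + 4*H)*(-5) = 20 - 20*H)
t - g(20 - 1*97, h(10) - 1*(-29)) = 11234 - (20 - 20*(20 - 1*97)) = 11234 - (20 - 20*(20 - 97)) = 11234 - (20 - 20*(-77)) = 11234 - (20 + 1540) = 11234 - 1*1560 = 11234 - 1560 = 9674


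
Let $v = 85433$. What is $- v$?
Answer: $-85433$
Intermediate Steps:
$- v = \left(-1\right) 85433 = -85433$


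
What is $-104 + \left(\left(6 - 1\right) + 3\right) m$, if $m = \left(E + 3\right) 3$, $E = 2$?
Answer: $16$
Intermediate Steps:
$m = 15$ ($m = \left(2 + 3\right) 3 = 5 \cdot 3 = 15$)
$-104 + \left(\left(6 - 1\right) + 3\right) m = -104 + \left(\left(6 - 1\right) + 3\right) 15 = -104 + \left(5 + 3\right) 15 = -104 + 8 \cdot 15 = -104 + 120 = 16$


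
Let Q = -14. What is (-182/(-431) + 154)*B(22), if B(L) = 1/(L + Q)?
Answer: 16639/862 ≈ 19.303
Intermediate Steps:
B(L) = 1/(-14 + L) (B(L) = 1/(L - 14) = 1/(-14 + L))
(-182/(-431) + 154)*B(22) = (-182/(-431) + 154)/(-14 + 22) = (-182*(-1/431) + 154)/8 = (182/431 + 154)*(⅛) = (66556/431)*(⅛) = 16639/862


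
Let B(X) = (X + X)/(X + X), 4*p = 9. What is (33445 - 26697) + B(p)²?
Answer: 6749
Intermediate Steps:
p = 9/4 (p = (¼)*9 = 9/4 ≈ 2.2500)
B(X) = 1 (B(X) = (2*X)/((2*X)) = (2*X)*(1/(2*X)) = 1)
(33445 - 26697) + B(p)² = (33445 - 26697) + 1² = 6748 + 1 = 6749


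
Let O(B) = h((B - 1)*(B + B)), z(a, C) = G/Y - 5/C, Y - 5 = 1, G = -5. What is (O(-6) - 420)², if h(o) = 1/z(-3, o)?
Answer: 110838784/625 ≈ 1.7734e+5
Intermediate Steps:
Y = 6 (Y = 5 + 1 = 6)
z(a, C) = -⅚ - 5/C (z(a, C) = -5/6 - 5/C = -5*⅙ - 5/C = -⅚ - 5/C)
h(o) = 1/(-⅚ - 5/o)
O(B) = -12*B*(-1 + B)/(30 + 10*B*(-1 + B)) (O(B) = -6*(B - 1)*(B + B)/(30 + 5*((B - 1)*(B + B))) = -6*(-1 + B)*(2*B)/(30 + 5*((-1 + B)*(2*B))) = -6*2*B*(-1 + B)/(30 + 5*(2*B*(-1 + B))) = -6*2*B*(-1 + B)/(30 + 10*B*(-1 + B)) = -12*B*(-1 + B)/(30 + 10*B*(-1 + B)))
(O(-6) - 420)² = (-6*(-6)*(-1 - 6)/(15 + 5*(-6)*(-1 - 6)) - 420)² = (-6*(-6)*(-7)/(15 + 5*(-6)*(-7)) - 420)² = (-6*(-6)*(-7)/(15 + 210) - 420)² = (-6*(-6)*(-7)/225 - 420)² = (-6*(-6)*1/225*(-7) - 420)² = (-28/25 - 420)² = (-10528/25)² = 110838784/625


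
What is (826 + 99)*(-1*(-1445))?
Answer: 1336625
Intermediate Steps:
(826 + 99)*(-1*(-1445)) = 925*1445 = 1336625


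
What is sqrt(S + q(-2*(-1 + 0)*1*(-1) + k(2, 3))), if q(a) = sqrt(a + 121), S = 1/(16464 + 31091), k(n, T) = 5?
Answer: sqrt(47555 + 4522956050*sqrt(31))/47555 ≈ 3.3370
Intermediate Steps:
S = 1/47555 ≈ 2.1028e-5
q(a) = sqrt(121 + a)
sqrt(S + q(-2*(-1 + 0)*1*(-1) + k(2, 3))) = sqrt(1/47555 + sqrt(121 + (-2*(-1 + 0)*1*(-1) + 5))) = sqrt(1/47555 + sqrt(121 + (-2*(-1*1)*(-1) + 5))) = sqrt(1/47555 + sqrt(121 + (-(-2)*(-1) + 5))) = sqrt(1/47555 + sqrt(121 + (-2*1 + 5))) = sqrt(1/47555 + sqrt(121 + (-2 + 5))) = sqrt(1/47555 + sqrt(121 + 3)) = sqrt(1/47555 + sqrt(124)) = sqrt(1/47555 + 2*sqrt(31))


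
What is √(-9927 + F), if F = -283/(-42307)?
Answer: I*√17768149112942/42307 ≈ 99.634*I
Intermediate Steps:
F = 283/42307 (F = -283*(-1/42307) = 283/42307 ≈ 0.0066892)
√(-9927 + F) = √(-9927 + 283/42307) = √(-419981306/42307) = I*√17768149112942/42307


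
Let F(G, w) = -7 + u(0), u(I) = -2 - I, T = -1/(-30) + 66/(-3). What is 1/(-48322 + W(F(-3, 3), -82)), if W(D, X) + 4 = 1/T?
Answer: -659/31846864 ≈ -2.0693e-5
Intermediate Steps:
T = -659/30 (T = -1*(-1/30) + 66*(-⅓) = 1/30 - 22 = -659/30 ≈ -21.967)
F(G, w) = -9 (F(G, w) = -7 + (-2 - 1*0) = -7 + (-2 + 0) = -7 - 2 = -9)
W(D, X) = -2666/659 (W(D, X) = -4 + 1/(-659/30) = -4 - 30/659 = -2666/659)
1/(-48322 + W(F(-3, 3), -82)) = 1/(-48322 - 2666/659) = 1/(-31846864/659) = -659/31846864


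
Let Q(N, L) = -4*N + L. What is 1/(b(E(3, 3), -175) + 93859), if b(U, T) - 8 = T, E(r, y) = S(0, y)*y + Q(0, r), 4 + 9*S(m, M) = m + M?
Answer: 1/93692 ≈ 1.0673e-5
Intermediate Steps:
Q(N, L) = L - 4*N
S(m, M) = -4/9 + M/9 + m/9 (S(m, M) = -4/9 + (m + M)/9 = -4/9 + (M + m)/9 = -4/9 + (M/9 + m/9) = -4/9 + M/9 + m/9)
E(r, y) = r + y*(-4/9 + y/9) (E(r, y) = (-4/9 + y/9 + (⅑)*0)*y + (r - 4*0) = (-4/9 + y/9 + 0)*y + (r + 0) = (-4/9 + y/9)*y + r = y*(-4/9 + y/9) + r = r + y*(-4/9 + y/9))
b(U, T) = 8 + T
1/(b(E(3, 3), -175) + 93859) = 1/((8 - 175) + 93859) = 1/(-167 + 93859) = 1/93692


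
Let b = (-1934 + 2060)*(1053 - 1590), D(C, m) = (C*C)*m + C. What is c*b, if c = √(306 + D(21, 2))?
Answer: -67662*√1209 ≈ -2.3527e+6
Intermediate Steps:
D(C, m) = C + m*C² (D(C, m) = C²*m + C = m*C² + C = C + m*C²)
b = -67662 (b = 126*(-537) = -67662)
c = √1209 (c = √(306 + 21*(1 + 21*2)) = √(306 + 21*(1 + 42)) = √(306 + 21*43) = √(306 + 903) = √1209 ≈ 34.771)
c*b = √1209*(-67662) = -67662*√1209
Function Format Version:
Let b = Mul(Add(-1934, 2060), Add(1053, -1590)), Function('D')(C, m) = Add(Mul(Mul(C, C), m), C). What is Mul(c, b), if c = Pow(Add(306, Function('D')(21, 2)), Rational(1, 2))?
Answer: Mul(-67662, Pow(1209, Rational(1, 2))) ≈ -2.3527e+6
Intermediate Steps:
Function('D')(C, m) = Add(C, Mul(m, Pow(C, 2))) (Function('D')(C, m) = Add(Mul(Pow(C, 2), m), C) = Add(Mul(m, Pow(C, 2)), C) = Add(C, Mul(m, Pow(C, 2))))
b = -67662 (b = Mul(126, -537) = -67662)
c = Pow(1209, Rational(1, 2)) (c = Pow(Add(306, Mul(21, Add(1, Mul(21, 2)))), Rational(1, 2)) = Pow(Add(306, Mul(21, Add(1, 42))), Rational(1, 2)) = Pow(Add(306, Mul(21, 43)), Rational(1, 2)) = Pow(Add(306, 903), Rational(1, 2)) = Pow(1209, Rational(1, 2)) ≈ 34.771)
Mul(c, b) = Mul(Pow(1209, Rational(1, 2)), -67662) = Mul(-67662, Pow(1209, Rational(1, 2)))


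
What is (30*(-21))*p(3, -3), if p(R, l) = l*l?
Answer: -5670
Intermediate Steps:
p(R, l) = l²
(30*(-21))*p(3, -3) = (30*(-21))*(-3)² = -630*9 = -5670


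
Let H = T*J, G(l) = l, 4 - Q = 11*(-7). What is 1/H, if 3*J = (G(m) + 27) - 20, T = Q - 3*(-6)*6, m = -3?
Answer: 1/252 ≈ 0.0039683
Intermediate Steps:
Q = 81 (Q = 4 - 11*(-7) = 4 - 1*(-77) = 4 + 77 = 81)
T = 189 (T = 81 - 3*(-6)*6 = 81 + 18*6 = 81 + 108 = 189)
J = 4/3 (J = ((-3 + 27) - 20)/3 = (24 - 20)/3 = (⅓)*4 = 4/3 ≈ 1.3333)
H = 252 (H = 189*(4/3) = 252)
1/H = 1/252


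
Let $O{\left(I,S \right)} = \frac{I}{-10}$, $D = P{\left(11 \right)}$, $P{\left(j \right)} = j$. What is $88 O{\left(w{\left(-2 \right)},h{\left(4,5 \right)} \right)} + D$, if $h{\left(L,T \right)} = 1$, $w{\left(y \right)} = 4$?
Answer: $- \frac{121}{5} \approx -24.2$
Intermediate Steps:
$D = 11$
$O{\left(I,S \right)} = - \frac{I}{10}$ ($O{\left(I,S \right)} = I \left(- \frac{1}{10}\right) = - \frac{I}{10}$)
$88 O{\left(w{\left(-2 \right)},h{\left(4,5 \right)} \right)} + D = 88 \left(\left(- \frac{1}{10}\right) 4\right) + 11 = 88 \left(- \frac{2}{5}\right) + 11 = - \frac{176}{5} + 11 = - \frac{121}{5}$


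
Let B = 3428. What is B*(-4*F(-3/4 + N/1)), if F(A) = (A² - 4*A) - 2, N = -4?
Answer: -542481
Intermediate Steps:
F(A) = -2 + A² - 4*A
B*(-4*F(-3/4 + N/1)) = 3428*(-4*(-2 + (-3/4 - 4/1)² - 4*(-3/4 - 4/1))) = 3428*(-4*(-2 + (-3*¼ - 4*1)² - 4*(-3*¼ - 4*1))) = 3428*(-4*(-2 + (-¾ - 4)² - 4*(-¾ - 4))) = 3428*(-4*(-2 + (-19/4)² - 4*(-19/4))) = 3428*(-4*(-2 + 361/16 + 19)) = 3428*(-4*633/16) = 3428*(-633/4) = -542481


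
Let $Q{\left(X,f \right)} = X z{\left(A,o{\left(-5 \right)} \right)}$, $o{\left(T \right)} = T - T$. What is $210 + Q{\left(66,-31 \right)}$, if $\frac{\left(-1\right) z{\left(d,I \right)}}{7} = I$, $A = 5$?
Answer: $210$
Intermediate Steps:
$o{\left(T \right)} = 0$
$z{\left(d,I \right)} = - 7 I$
$Q{\left(X,f \right)} = 0$ ($Q{\left(X,f \right)} = X \left(\left(-7\right) 0\right) = X 0 = 0$)
$210 + Q{\left(66,-31 \right)} = 210 + 0 = 210$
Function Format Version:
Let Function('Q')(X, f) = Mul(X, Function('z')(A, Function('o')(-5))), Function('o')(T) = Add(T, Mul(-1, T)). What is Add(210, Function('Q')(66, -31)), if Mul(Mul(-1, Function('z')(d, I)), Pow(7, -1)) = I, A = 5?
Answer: 210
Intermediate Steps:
Function('o')(T) = 0
Function('z')(d, I) = Mul(-7, I)
Function('Q')(X, f) = 0 (Function('Q')(X, f) = Mul(X, Mul(-7, 0)) = Mul(X, 0) = 0)
Add(210, Function('Q')(66, -31)) = Add(210, 0) = 210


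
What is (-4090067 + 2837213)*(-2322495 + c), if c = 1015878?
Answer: 1637000334918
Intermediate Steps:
(-4090067 + 2837213)*(-2322495 + c) = (-4090067 + 2837213)*(-2322495 + 1015878) = -1252854*(-1306617) = 1637000334918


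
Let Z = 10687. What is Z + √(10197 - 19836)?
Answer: 10687 + 9*I*√119 ≈ 10687.0 + 98.178*I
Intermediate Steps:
Z + √(10197 - 19836) = 10687 + √(10197 - 19836) = 10687 + √(-9639) = 10687 + 9*I*√119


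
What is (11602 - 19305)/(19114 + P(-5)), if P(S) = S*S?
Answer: -7703/19139 ≈ -0.40248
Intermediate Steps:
P(S) = S²
(11602 - 19305)/(19114 + P(-5)) = (11602 - 19305)/(19114 + (-5)²) = -7703/(19114 + 25) = -7703/19139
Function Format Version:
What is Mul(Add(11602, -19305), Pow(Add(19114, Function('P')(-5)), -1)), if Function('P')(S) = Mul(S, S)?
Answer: Rational(-7703, 19139) ≈ -0.40248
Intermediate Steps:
Function('P')(S) = Pow(S, 2)
Mul(Add(11602, -19305), Pow(Add(19114, Function('P')(-5)), -1)) = Mul(Add(11602, -19305), Pow(Add(19114, Pow(-5, 2)), -1)) = Mul(-7703, Pow(Add(19114, 25), -1)) = Mul(-7703, Pow(19139, -1)) = Mul(-7703, Rational(1, 19139)) = Rational(-7703, 19139)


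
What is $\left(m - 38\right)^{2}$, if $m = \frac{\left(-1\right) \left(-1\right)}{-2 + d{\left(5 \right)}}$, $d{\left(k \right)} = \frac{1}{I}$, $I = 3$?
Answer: $\frac{37249}{25} \approx 1490.0$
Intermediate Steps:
$d{\left(k \right)} = \frac{1}{3}$
$m = - \frac{3}{5}$ ($m = \frac{\left(-1\right) \left(-1\right)}{-2 + \frac{1}{3}} = 1 \frac{1}{- \frac{5}{3}} = 1 \left(- \frac{3}{5}\right) = - \frac{3}{5} \approx -0.6$)
$\left(m - 38\right)^{2} = \left(- \frac{3}{5} - 38\right)^{2} = \left(- \frac{193}{5}\right)^{2} = \frac{37249}{25}$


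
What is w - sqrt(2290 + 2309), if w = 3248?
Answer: 3248 - 3*sqrt(511) ≈ 3180.2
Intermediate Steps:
w - sqrt(2290 + 2309) = 3248 - sqrt(2290 + 2309) = 3248 - sqrt(4599) = 3248 - 3*sqrt(511)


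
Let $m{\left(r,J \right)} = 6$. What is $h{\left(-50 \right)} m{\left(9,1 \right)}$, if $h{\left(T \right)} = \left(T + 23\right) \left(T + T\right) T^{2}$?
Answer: $40500000$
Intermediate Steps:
$h{\left(T \right)} = 2 T^{3} \left(23 + T\right)$ ($h{\left(T \right)} = \left(23 + T\right) 2 T T^{2} = 2 T \left(23 + T\right) T^{2} = 2 T^{3} \left(23 + T\right)$)
$h{\left(-50 \right)} m{\left(9,1 \right)} = 2 \left(-50\right)^{3} \left(23 - 50\right) 6 = 2 \left(-125000\right) \left(-27\right) 6 = 6750000 \cdot 6 = 40500000$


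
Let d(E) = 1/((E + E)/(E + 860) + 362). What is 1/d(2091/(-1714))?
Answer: 532841356/1471949 ≈ 362.00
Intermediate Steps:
d(E) = 1/(362 + 2*E/(860 + E)) (d(E) = 1/((2*E)/(860 + E) + 362) = 1/(2*E/(860 + E) + 362) = 1/(362 + 2*E/(860 + E)))
1/d(2091/(-1714)) = 1/((860 + 2091/(-1714))/(4*(77830 + 91*(2091/(-1714))))) = 1/((860 + 2091*(-1/1714))/(4*(77830 + 91*(2091*(-1/1714))))) = 1/((860 - 2091/1714)/(4*(77830 + 91*(-2091/1714)))) = 1/((¼)*(1471949/1714)/(77830 - 190281/1714)) = 1/((¼)*(1471949/1714)/(133210339/1714)) = 1/((¼)*(1714/133210339)*(1471949/1714)) = 1/(1471949/532841356) = 532841356/1471949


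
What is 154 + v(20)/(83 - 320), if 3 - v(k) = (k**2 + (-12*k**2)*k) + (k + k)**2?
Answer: -57505/237 ≈ -242.64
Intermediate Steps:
v(k) = 3 - 5*k**2 + 12*k**3 (v(k) = 3 - ((k**2 + (-12*k**2)*k) + (k + k)**2) = 3 - ((k**2 - 12*k**3) + (2*k)**2) = 3 - ((k**2 - 12*k**3) + 4*k**2) = 3 - (-12*k**3 + 5*k**2) = 3 + (-5*k**2 + 12*k**3) = 3 - 5*k**2 + 12*k**3)
154 + v(20)/(83 - 320) = 154 + (3 - 5*20**2 + 12*20**3)/(83 - 320) = 154 + (3 - 5*400 + 12*8000)/(-237) = 154 + (3 - 2000 + 96000)*(-1/237) = 154 + 94003*(-1/237) = 154 - 94003/237 = -57505/237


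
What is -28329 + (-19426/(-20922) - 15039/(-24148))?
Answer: -650532721319/22964748 ≈ -28327.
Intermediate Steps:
-28329 + (-19426/(-20922) - 15039/(-24148)) = -28329 + (-19426*(-1/20922) - 15039*(-1/24148)) = -28329 + (883/951 + 15039/24148) = -28329 + 35624773/22964748 = -650532721319/22964748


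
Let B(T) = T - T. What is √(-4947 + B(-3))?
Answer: I*√4947 ≈ 70.335*I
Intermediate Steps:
B(T) = 0
√(-4947 + B(-3)) = √(-4947 + 0) = √(-4947) = I*√4947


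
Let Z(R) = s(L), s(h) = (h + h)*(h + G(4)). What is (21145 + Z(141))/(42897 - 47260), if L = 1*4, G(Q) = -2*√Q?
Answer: -21145/4363 ≈ -4.8464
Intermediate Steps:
L = 4
s(h) = 2*h*(-4 + h) (s(h) = (h + h)*(h - 2*√4) = (2*h)*(h - 2*2) = (2*h)*(h - 4) = (2*h)*(-4 + h) = 2*h*(-4 + h))
Z(R) = 0 (Z(R) = 2*4*(-4 + 4) = 2*4*0 = 0)
(21145 + Z(141))/(42897 - 47260) = (21145 + 0)/(42897 - 47260) = 21145/(-4363) = 21145*(-1/4363) = -21145/4363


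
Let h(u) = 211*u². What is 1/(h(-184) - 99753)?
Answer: 1/7043863 ≈ 1.4197e-7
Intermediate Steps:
1/(h(-184) - 99753) = 1/(211*(-184)² - 99753) = 1/(211*33856 - 99753) = 1/(7143616 - 99753) = 1/7043863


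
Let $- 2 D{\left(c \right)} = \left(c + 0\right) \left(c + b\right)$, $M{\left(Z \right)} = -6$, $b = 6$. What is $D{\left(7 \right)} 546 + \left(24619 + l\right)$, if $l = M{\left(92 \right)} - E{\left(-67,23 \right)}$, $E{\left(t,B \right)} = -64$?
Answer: $-166$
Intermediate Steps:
$l = 58$ ($l = -6 - -64 = -6 + 64 = 58$)
$D{\left(c \right)} = - \frac{c \left(6 + c\right)}{2}$ ($D{\left(c \right)} = - \frac{\left(c + 0\right) \left(c + 6\right)}{2} = - \frac{c \left(6 + c\right)}{2}$)
$D{\left(7 \right)} 546 + \left(24619 + l\right) = \left(- \frac{1}{2}\right) 7 \left(6 + 7\right) 546 + \left(24619 + 58\right) = \left(- \frac{1}{2}\right) 7 \cdot 13 \cdot 546 + 24677 = \left(- \frac{91}{2}\right) 546 + 24677 = -24843 + 24677 = -166$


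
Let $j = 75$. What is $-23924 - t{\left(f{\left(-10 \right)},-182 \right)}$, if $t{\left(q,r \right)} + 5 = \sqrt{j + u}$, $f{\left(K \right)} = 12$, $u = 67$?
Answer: $-23919 - \sqrt{142} \approx -23931.0$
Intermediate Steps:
$t{\left(q,r \right)} = -5 + \sqrt{142}$ ($t{\left(q,r \right)} = -5 + \sqrt{75 + 67} = -5 + \sqrt{142}$)
$-23924 - t{\left(f{\left(-10 \right)},-182 \right)} = -23924 - \left(-5 + \sqrt{142}\right) = -23924 + \left(5 - \sqrt{142}\right) = -23919 - \sqrt{142}$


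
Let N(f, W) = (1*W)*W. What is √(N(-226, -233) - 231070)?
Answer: 11*I*√1461 ≈ 420.45*I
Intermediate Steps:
N(f, W) = W² (N(f, W) = W*W = W²)
√(N(-226, -233) - 231070) = √((-233)² - 231070) = √(54289 - 231070) = √(-176781) = 11*I*√1461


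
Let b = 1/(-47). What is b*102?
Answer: -102/47 ≈ -2.1702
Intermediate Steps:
b = -1/47 ≈ -0.021277
b*102 = -1/47*102 = -102/47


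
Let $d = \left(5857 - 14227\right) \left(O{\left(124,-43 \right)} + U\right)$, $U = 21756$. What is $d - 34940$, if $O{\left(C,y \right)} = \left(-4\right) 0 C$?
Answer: $-182132660$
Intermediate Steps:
$O{\left(C,y \right)} = 0$ ($O{\left(C,y \right)} = 0 C = 0$)
$d = -182097720$ ($d = \left(5857 - 14227\right) \left(0 + 21756\right) = \left(-8370\right) 21756 = -182097720$)
$d - 34940 = -182097720 - 34940 = -182132660$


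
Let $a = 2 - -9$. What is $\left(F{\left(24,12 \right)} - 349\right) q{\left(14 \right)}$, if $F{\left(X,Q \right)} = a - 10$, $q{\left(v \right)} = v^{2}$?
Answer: $-68208$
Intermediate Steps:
$a = 11$ ($a = 2 + 9 = 11$)
$F{\left(X,Q \right)} = 1$ ($F{\left(X,Q \right)} = 11 - 10 = 1$)
$\left(F{\left(24,12 \right)} - 349\right) q{\left(14 \right)} = \left(1 - 349\right) 14^{2} = \left(-348\right) 196 = -68208$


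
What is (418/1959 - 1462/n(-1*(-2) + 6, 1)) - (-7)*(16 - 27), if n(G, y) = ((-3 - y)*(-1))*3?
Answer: -778193/3918 ≈ -198.62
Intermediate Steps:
n(G, y) = 9 + 3*y (n(G, y) = (3 + y)*3 = 9 + 3*y)
(418/1959 - 1462/n(-1*(-2) + 6, 1)) - (-7)*(16 - 27) = (418/1959 - 1462/(9 + 3*1)) - (-7)*(16 - 27) = (418*(1/1959) - 1462/(9 + 3)) - (-7)*(-11) = (418/1959 - 1462/12) - 1*77 = (418/1959 - 1462*1/12) - 77 = (418/1959 - 731/6) - 77 = -476507/3918 - 77 = -778193/3918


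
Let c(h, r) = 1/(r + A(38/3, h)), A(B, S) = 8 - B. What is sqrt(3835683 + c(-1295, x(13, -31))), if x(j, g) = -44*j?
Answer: sqrt(11479815645510)/1730 ≈ 1958.5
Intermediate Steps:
c(h, r) = 1/(-14/3 + r) (c(h, r) = 1/(r + (8 - 38/3)) = 1/(r - 14/3) = 1/(-14/3 + r))
sqrt(3835683 + c(-1295, x(13, -31))) = sqrt(3835683 + 3/(-14 + 3*(-44*13))) = sqrt(3835683 + 3/(-14 + 3*(-572))) = sqrt(3835683 + 3/(-14 - 1716)) = sqrt(3835683 + 3/(-1730)) = sqrt(3835683 + 3*(-1/1730)) = sqrt(3835683 - 3/1730) = sqrt(6635731587/1730) = sqrt(11479815645510)/1730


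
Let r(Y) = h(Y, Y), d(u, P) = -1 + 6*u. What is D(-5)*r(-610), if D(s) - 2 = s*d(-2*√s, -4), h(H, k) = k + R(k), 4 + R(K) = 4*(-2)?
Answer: -4354 - 37320*I*√5 ≈ -4354.0 - 83450.0*I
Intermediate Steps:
R(K) = -12 (R(K) = -4 + 4*(-2) = -4 - 8 = -12)
h(H, k) = -12 + k (h(H, k) = k - 12 = -12 + k)
D(s) = 2 + s*(-1 - 12*√s) (D(s) = 2 + s*(-1 + 6*(-2*√s)) = 2 + s*(-1 - 12*√s))
r(Y) = -12 + Y
D(-5)*r(-610) = (2 - 1*(-5) - (-60)*I*√5)*(-12 - 610) = (2 + 5 - (-60)*I*√5)*(-622) = (2 + 5 + 60*I*√5)*(-622) = (7 + 60*I*√5)*(-622) = -4354 - 37320*I*√5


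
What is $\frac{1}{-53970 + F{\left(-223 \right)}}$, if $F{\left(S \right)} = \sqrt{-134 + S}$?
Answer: $- \frac{2570}{138702917} - \frac{i \sqrt{357}}{2912761257} \approx -1.8529 \cdot 10^{-5} - 6.4868 \cdot 10^{-9} i$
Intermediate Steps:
$\frac{1}{-53970 + F{\left(-223 \right)}} = \frac{1}{-53970 + \sqrt{-134 - 223}} = \frac{1}{-53970 + \sqrt{-357}} = \frac{1}{-53970 + i \sqrt{357}}$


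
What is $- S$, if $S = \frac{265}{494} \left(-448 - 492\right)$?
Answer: $\frac{124550}{247} \approx 504.25$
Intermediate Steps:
$S = - \frac{124550}{247}$ ($S = 265 \cdot \frac{1}{494} \left(-940\right) = \frac{265}{494} \left(-940\right) = - \frac{124550}{247} \approx -504.25$)
$- S = \left(-1\right) \left(- \frac{124550}{247}\right) = \frac{124550}{247}$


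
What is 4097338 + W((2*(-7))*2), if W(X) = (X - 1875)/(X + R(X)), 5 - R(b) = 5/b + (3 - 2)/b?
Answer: 118825224/29 ≈ 4.0974e+6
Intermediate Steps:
R(b) = 5 - 6/b (R(b) = 5 - (5/b + (3 - 2)/b) = 5 - (5/b + 1/b) = 5 - 6/b)
W(X) = (-1875 + X)/(5 + X - 6/X) (W(X) = (X - 1875)/(X + (5 - 6/X)) = (-1875 + X)/(5 + X - 6/X))
4097338 + W((2*(-7))*2) = 4097338 + ((2*(-7))*2)*(-1875 + (2*(-7))*2)/(-6 + ((2*(-7))*2)² + 5*((2*(-7))*2)) = 4097338 + (-14*2)*(-1875 - 14*2)/(-6 + (-14*2)² + 5*(-14*2)) = 4097338 - 28*(-1875 - 28)/(-6 + (-28)² + 5*(-28)) = 4097338 - 28*(-1903)/(-6 + 784 - 140) = 4097338 - 28*(-1903)/638 = 4097338 - 28*1/638*(-1903) = 4097338 + 2422/29 = 118825224/29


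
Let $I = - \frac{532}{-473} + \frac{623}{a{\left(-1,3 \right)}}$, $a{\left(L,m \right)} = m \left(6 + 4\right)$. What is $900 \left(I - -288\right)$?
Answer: $\frac{131920770}{473} \approx 2.789 \cdot 10^{5}$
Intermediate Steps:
$a{\left(L,m \right)} = 10 m$ ($a{\left(L,m \right)} = m 10 = 10 m$)
$I = \frac{310639}{14190}$ ($I = - \frac{532}{-473} + \frac{623}{10 \cdot 3} = \left(-532\right) \left(- \frac{1}{473}\right) + \frac{623}{30} = \frac{532}{473} + 623 \cdot \frac{1}{30} = \frac{532}{473} + \frac{623}{30} = \frac{310639}{14190} \approx 21.891$)
$900 \left(I - -288\right) = 900 \left(\frac{310639}{14190} - -288\right) = 900 \left(\frac{310639}{14190} + 288\right) = 900 \cdot \frac{4397359}{14190} = \frac{131920770}{473}$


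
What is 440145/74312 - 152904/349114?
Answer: 71149089741/12971679784 ≈ 5.4850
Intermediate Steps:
440145/74312 - 152904/349114 = 440145*(1/74312) - 152904*1/349114 = 440145/74312 - 76452/174557 = 71149089741/12971679784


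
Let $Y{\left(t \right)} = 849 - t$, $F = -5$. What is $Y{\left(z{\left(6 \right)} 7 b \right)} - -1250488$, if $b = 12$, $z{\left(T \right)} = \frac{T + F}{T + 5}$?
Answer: $\frac{13764623}{11} \approx 1.2513 \cdot 10^{6}$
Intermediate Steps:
$z{\left(T \right)} = \frac{-5 + T}{5 + T}$ ($z{\left(T \right)} = \frac{T - 5}{T + 5} = \frac{-5 + T}{5 + T}$)
$Y{\left(z{\left(6 \right)} 7 b \right)} - -1250488 = \left(849 - \frac{-5 + 6}{5 + 6} \cdot 7 \cdot 12\right) - -1250488 = \left(849 - \frac{1}{11} \cdot 1 \cdot 7 \cdot 12\right) + 1250488 = \left(849 - \frac{1}{11} \cdot 7 \cdot 12\right) + 1250488 = \left(849 - \frac{7}{11} \cdot 12\right) + 1250488 = \left(849 - \frac{84}{11}\right) + 1250488 = \frac{9255}{11} + 1250488 = \frac{13764623}{11}$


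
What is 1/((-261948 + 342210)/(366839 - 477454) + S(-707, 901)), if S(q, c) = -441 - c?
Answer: -110615/148525592 ≈ -0.00074475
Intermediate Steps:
1/((-261948 + 342210)/(366839 - 477454) + S(-707, 901)) = 1/((-261948 + 342210)/(366839 - 477454) + (-441 - 1*901)) = 1/(80262/(-110615) + (-441 - 901)) = 1/(80262*(-1/110615) - 1342) = 1/(-80262/110615 - 1342) = 1/(-148525592/110615) = -110615/148525592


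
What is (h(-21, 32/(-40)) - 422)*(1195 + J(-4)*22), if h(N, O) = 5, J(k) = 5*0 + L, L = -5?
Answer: -452445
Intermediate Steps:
J(k) = -5 (J(k) = 5*0 - 5 = 0 - 5 = -5)
(h(-21, 32/(-40)) - 422)*(1195 + J(-4)*22) = (5 - 422)*(1195 - 5*22) = -417*(1195 - 110) = -417*1085 = -452445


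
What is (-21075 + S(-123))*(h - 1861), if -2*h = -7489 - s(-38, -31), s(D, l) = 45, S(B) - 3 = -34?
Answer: -40228036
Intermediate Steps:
S(B) = -31 (S(B) = 3 - 34 = -31)
h = 3767 (h = -(-7489 - 1*45)/2 = -(-7489 - 45)/2 = -½*(-7534) = 3767)
(-21075 + S(-123))*(h - 1861) = (-21075 - 31)*(3767 - 1861) = -21106*1906 = -40228036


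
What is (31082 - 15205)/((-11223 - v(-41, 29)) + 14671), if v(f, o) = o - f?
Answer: 15877/3378 ≈ 4.7001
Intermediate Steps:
(31082 - 15205)/((-11223 - v(-41, 29)) + 14671) = (31082 - 15205)/((-11223 - (29 - 1*(-41))) + 14671) = 15877/((-11223 - (29 + 41)) + 14671) = 15877/((-11223 - 1*70) + 14671) = 15877/((-11223 - 70) + 14671) = 15877/(-11293 + 14671) = 15877/3378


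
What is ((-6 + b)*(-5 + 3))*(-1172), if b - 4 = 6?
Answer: 9376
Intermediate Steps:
b = 10 (b = 4 + 6 = 10)
((-6 + b)*(-5 + 3))*(-1172) = ((-6 + 10)*(-5 + 3))*(-1172) = (4*(-2))*(-1172) = -8*(-1172) = 9376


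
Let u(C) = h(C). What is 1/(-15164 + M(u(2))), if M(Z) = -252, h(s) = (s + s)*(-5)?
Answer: -1/15416 ≈ -6.4868e-5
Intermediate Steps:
h(s) = -10*s (h(s) = (2*s)*(-5) = -10*s)
u(C) = -10*C
1/(-15164 + M(u(2))) = 1/(-15164 - 252) = 1/(-15416) = -1/15416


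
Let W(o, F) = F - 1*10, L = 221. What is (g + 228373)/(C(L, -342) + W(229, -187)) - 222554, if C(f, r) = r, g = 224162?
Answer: -120409141/539 ≈ -2.2339e+5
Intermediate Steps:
W(o, F) = -10 + F (W(o, F) = F - 10 = -10 + F)
(g + 228373)/(C(L, -342) + W(229, -187)) - 222554 = (224162 + 228373)/(-342 + (-10 - 187)) - 222554 = 452535/(-342 - 197) - 222554 = 452535/(-539) - 222554 = 452535*(-1/539) - 222554 = -452535/539 - 222554 = -120409141/539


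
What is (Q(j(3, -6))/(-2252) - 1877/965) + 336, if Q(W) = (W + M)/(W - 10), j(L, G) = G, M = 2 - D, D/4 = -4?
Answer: 2903848799/8692720 ≈ 334.06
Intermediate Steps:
D = -16 (D = 4*(-4) = -16)
M = 18 (M = 2 - 1*(-16) = 2 + 16 = 18)
Q(W) = (18 + W)/(-10 + W) (Q(W) = (W + 18)/(W - 10) = (18 + W)/(-10 + W))
(Q(j(3, -6))/(-2252) - 1877/965) + 336 = (((18 - 6)/(-10 - 6))/(-2252) - 1877/965) + 336 = ((12/(-16))*(-1/2252) - 1877*1/965) + 336 = (-1/16*12*(-1/2252) - 1877/965) + 336 = (-¾*(-1/2252) - 1877/965) + 336 = (3/9008 - 1877/965) + 336 = -16905121/8692720 + 336 = 2903848799/8692720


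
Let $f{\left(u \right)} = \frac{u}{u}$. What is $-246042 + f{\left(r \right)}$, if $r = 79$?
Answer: $-246041$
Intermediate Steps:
$f{\left(u \right)} = 1$
$-246042 + f{\left(r \right)} = -246042 + 1 = -246041$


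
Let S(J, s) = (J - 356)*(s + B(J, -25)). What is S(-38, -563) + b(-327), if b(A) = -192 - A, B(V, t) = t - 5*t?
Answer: 182557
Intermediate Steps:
B(V, t) = -4*t
S(J, s) = (-356 + J)*(100 + s) (S(J, s) = (J - 356)*(s - 4*(-25)) = (-356 + J)*(s + 100) = (-356 + J)*(100 + s))
S(-38, -563) + b(-327) = (-35600 - 356*(-563) + 100*(-38) - 38*(-563)) + (-192 - 1*(-327)) = (-35600 + 200428 - 3800 + 21394) + (-192 + 327) = 182422 + 135 = 182557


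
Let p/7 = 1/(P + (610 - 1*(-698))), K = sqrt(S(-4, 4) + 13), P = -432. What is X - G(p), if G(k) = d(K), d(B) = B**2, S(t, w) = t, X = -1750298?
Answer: -1750307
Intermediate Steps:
K = 3 (K = sqrt(-4 + 13) = sqrt(9) = 3)
p = 7/876 (p = 7/(-432 + (610 - 1*(-698))) = 7/(-432 + (610 + 698)) = 7/(-432 + 1308) = 7/876 ≈ 0.0079909)
G(k) = 9 (G(k) = 3**2 = 9)
X - G(p) = -1750298 - 1*9 = -1750298 - 9 = -1750307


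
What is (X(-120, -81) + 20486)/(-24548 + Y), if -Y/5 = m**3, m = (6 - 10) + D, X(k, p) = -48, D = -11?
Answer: -20438/7673 ≈ -2.6636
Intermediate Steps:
m = -15 (m = (6 - 10) - 11 = -4 - 11 = -15)
Y = 16875 (Y = -5*(-15)**3 = -5*(-3375) = 16875)
(X(-120, -81) + 20486)/(-24548 + Y) = (-48 + 20486)/(-24548 + 16875) = 20438/(-7673) = 20438*(-1/7673) = -20438/7673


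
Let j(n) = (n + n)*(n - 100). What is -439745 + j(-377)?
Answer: -80087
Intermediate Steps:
j(n) = 2*n*(-100 + n) (j(n) = (2*n)*(-100 + n) = 2*n*(-100 + n))
-439745 + j(-377) = -439745 + 2*(-377)*(-100 - 377) = -439745 + 2*(-377)*(-477) = -439745 + 359658 = -80087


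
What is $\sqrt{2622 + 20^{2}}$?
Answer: $\sqrt{3022} \approx 54.973$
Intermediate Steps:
$\sqrt{2622 + 20^{2}} = \sqrt{2622 + 400} = \sqrt{3022}$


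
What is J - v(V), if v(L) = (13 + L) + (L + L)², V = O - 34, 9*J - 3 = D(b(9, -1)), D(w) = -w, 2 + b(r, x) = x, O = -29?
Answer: -47476/3 ≈ -15825.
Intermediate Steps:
b(r, x) = -2 + x
J = ⅔ (J = ⅓ + (-(-2 - 1))/9 = ⅓ + (-1*(-3))/9 = ⅓ + (⅑)*3 = ⅓ + ⅓ = ⅔ ≈ 0.66667)
V = -63 (V = -29 - 34 = -63)
v(L) = 13 + L + 4*L² (v(L) = (13 + L) + (2*L)² = (13 + L) + 4*L² = 13 + L + 4*L²)
J - v(V) = ⅔ - (13 - 63 + 4*(-63)²) = ⅔ - (13 - 63 + 4*3969) = ⅔ - (13 - 63 + 15876) = ⅔ - 1*15826 = ⅔ - 15826 = -47476/3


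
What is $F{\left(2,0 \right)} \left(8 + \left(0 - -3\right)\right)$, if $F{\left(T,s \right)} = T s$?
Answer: $0$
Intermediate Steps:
$F{\left(2,0 \right)} \left(8 + \left(0 - -3\right)\right) = 2 \cdot 0 \left(8 + \left(0 - -3\right)\right) = 0 \left(8 + \left(0 + 3\right)\right) = 0 \left(8 + 3\right) = 0 \cdot 11 = 0$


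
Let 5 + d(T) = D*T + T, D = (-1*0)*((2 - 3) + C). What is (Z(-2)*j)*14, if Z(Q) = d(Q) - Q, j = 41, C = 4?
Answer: -2870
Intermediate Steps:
D = 0 (D = (-1*0)*((2 - 3) + 4) = 0*(-1 + 4) = 0*3 = 0)
d(T) = -5 + T (d(T) = -5 + (0*T + T) = -5 + (0 + T) = -5 + T)
Z(Q) = -5 (Z(Q) = (-5 + Q) - Q = -5)
(Z(-2)*j)*14 = -5*41*14 = -205*14 = -2870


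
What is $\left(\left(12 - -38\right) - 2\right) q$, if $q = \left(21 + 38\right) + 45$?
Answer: $4992$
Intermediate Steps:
$q = 104$ ($q = 59 + 45 = 104$)
$\left(\left(12 - -38\right) - 2\right) q = \left(\left(12 - -38\right) - 2\right) 104 = \left(\left(12 + 38\right) - 2\right) 104 = \left(50 - 2\right) 104 = 48 \cdot 104 = 4992$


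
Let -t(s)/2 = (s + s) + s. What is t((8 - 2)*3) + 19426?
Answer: 19318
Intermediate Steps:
t(s) = -6*s (t(s) = -2*((s + s) + s) = -2*(2*s + s) = -6*s)
t((8 - 2)*3) + 19426 = -6*(8 - 2)*3 + 19426 = -36*3 + 19426 = -6*18 + 19426 = -108 + 19426 = 19318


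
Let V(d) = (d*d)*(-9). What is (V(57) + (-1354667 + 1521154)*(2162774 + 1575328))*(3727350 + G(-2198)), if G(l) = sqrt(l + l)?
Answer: 2319698971755242550 + 1244690716866*I*sqrt(1099) ≈ 2.3197e+18 + 4.1263e+13*I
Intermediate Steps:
V(d) = -9*d**2 (V(d) = d**2*(-9) = -9*d**2)
G(l) = sqrt(2)*sqrt(l) (G(l) = sqrt(2*l) = sqrt(2)*sqrt(l))
(V(57) + (-1354667 + 1521154)*(2162774 + 1575328))*(3727350 + G(-2198)) = (-9*57**2 + (-1354667 + 1521154)*(2162774 + 1575328))*(3727350 + sqrt(2)*sqrt(-2198)) = (-9*3249 + 166487*3738102)*(3727350 + sqrt(2)*(I*sqrt(2198))) = (-29241 + 622345387674)*(3727350 + 2*I*sqrt(1099)) = 622345358433*(3727350 + 2*I*sqrt(1099)) = 2319698971755242550 + 1244690716866*I*sqrt(1099)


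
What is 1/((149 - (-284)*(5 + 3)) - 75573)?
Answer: -1/73152 ≈ -1.3670e-5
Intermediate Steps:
1/((149 - (-284)*(5 + 3)) - 75573) = 1/((149 - (-284)*8) - 75573) = 1/((149 - 71*(-32)) - 75573) = 1/((149 + 2272) - 75573) = 1/(2421 - 75573) = 1/(-73152) = -1/73152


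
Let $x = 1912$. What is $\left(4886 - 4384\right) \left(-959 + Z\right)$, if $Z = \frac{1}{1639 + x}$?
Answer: $- \frac{1709514816}{3551} \approx -4.8142 \cdot 10^{5}$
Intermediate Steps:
$Z = \frac{1}{3551}$ ($Z = \frac{1}{1639 + 1912} = \frac{1}{3551} \approx 0.00028161$)
$\left(4886 - 4384\right) \left(-959 + Z\right) = \left(4886 - 4384\right) \left(-959 + \frac{1}{3551}\right) = 502 \left(- \frac{3405408}{3551}\right) = - \frac{1709514816}{3551}$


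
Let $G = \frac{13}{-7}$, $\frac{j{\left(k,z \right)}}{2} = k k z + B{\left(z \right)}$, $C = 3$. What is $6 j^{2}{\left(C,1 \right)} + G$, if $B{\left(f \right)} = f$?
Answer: $\frac{16787}{7} \approx 2398.1$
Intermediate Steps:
$j{\left(k,z \right)} = 2 z + 2 z k^{2}$ ($j{\left(k,z \right)} = 2 \left(k k z + z\right) = 2 \left(k^{2} z + z\right) = 2 \left(z k^{2} + z\right) = 2 \left(z + z k^{2}\right) = 2 z + 2 z k^{2}$)
$G = - \frac{13}{7}$ ($G = 13 \left(- \frac{1}{7}\right) = - \frac{13}{7} \approx -1.8571$)
$6 j^{2}{\left(C,1 \right)} + G = 6 \left(2 \cdot 1 \left(1 + 3^{2}\right)\right)^{2} - \frac{13}{7} = 6 \left(2 \cdot 1 \left(1 + 9\right)\right)^{2} - \frac{13}{7} = 6 \left(2 \cdot 1 \cdot 10\right)^{2} - \frac{13}{7} = 6 \cdot 20^{2} - \frac{13}{7} = 6 \cdot 400 - \frac{13}{7} = 2400 - \frac{13}{7} = \frac{16787}{7}$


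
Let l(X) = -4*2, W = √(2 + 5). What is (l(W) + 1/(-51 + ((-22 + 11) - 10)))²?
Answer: 332929/5184 ≈ 64.222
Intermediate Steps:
W = √7 ≈ 2.6458
l(X) = -8
(l(W) + 1/(-51 + ((-22 + 11) - 10)))² = (-8 + 1/(-51 + ((-22 + 11) - 10)))² = (-8 + 1/(-51 + (-11 - 10)))² = (-8 + 1/(-51 - 21))² = (-8 + 1/(-72))² = (-8 - 1/72)² = (-577/72)² = 332929/5184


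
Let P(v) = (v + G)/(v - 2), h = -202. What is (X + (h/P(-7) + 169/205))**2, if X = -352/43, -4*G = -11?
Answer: 4251804308751321/22456521025 ≈ 1.8934e+5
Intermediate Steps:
G = 11/4 (G = -1/4*(-11) = 11/4 ≈ 2.7500)
P(v) = (11/4 + v)/(-2 + v) (P(v) = (v + 11/4)/(v - 2) = (11/4 + v)/(-2 + v))
X = -352/43 (X = -352*1/43 = -352/43 ≈ -8.1861)
(X + (h/P(-7) + 169/205))**2 = (-352/43 + (-202*(-2 - 7)/(11/4 - 7) + 169/205))**2 = (-352/43 + (-202/(-17/4/(-9)) + 169*(1/205)))**2 = (-352/43 + (-202/((-1/9*(-17/4))) + 169/205))**2 = (-352/43 + (-202/17/36 + 169/205))**2 = (-352/43 + (-202*36/17 + 169/205))**2 = (-352/43 + (-7272/17 + 169/205))**2 = (-352/43 - 1487887/3485)**2 = (-65205861/149855)**2 = 4251804308751321/22456521025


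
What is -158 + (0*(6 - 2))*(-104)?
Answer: -158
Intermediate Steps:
-158 + (0*(6 - 2))*(-104) = -158 + (0*4)*(-104) = -158 + 0*(-104) = -158 + 0 = -158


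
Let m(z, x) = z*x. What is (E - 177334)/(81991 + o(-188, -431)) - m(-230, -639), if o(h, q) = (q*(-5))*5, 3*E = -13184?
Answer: -20451001123/139149 ≈ -1.4697e+5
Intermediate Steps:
E = -13184/3 (E = (⅓)*(-13184) = -13184/3 ≈ -4394.7)
o(h, q) = -25*q (o(h, q) = -5*q*5 = -25*q)
m(z, x) = x*z
(E - 177334)/(81991 + o(-188, -431)) - m(-230, -639) = (-13184/3 - 177334)/(81991 - 25*(-431)) - (-639)*(-230) = -545186/(3*(81991 + 10775)) - 1*146970 = -545186/3/92766 - 146970 = -545186/3*1/92766 - 146970 = -272593/139149 - 146970 = -20451001123/139149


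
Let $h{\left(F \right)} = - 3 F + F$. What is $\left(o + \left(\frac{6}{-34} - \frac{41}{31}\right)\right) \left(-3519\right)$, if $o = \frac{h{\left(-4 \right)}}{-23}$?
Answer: $\frac{201474}{31} \approx 6499.2$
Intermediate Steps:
$h{\left(F \right)} = - 2 F$
$o = - \frac{8}{23}$ ($o = \frac{\left(-2\right) \left(-4\right)}{-23} = \left(- \frac{1}{23}\right) 8 = - \frac{8}{23} \approx -0.34783$)
$\left(o + \left(\frac{6}{-34} - \frac{41}{31}\right)\right) \left(-3519\right) = \left(- \frac{8}{23} + \left(\frac{6}{-34} - \frac{41}{31}\right)\right) \left(-3519\right) = \left(- \frac{8}{23} + \left(6 \left(- \frac{1}{34}\right) - \frac{41}{31}\right)\right) \left(-3519\right) = \left(- \frac{8}{23} - \frac{790}{527}\right) \left(-3519\right) = \left(- \frac{22386}{12121}\right) \left(-3519\right) = \frac{201474}{31}$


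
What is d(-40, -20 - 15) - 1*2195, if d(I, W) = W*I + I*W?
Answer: 605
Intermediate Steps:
d(I, W) = 2*I*W (d(I, W) = I*W + I*W = 2*I*W)
d(-40, -20 - 15) - 1*2195 = 2*(-40)*(-20 - 15) - 1*2195 = 2*(-40)*(-35) - 2195 = 2800 - 2195 = 605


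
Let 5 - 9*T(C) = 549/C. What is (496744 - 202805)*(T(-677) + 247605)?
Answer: 443454364172861/6093 ≈ 7.2781e+10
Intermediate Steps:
T(C) = 5/9 - 61/C
(496744 - 202805)*(T(-677) + 247605) = (496744 - 202805)*((5/9 - 61/(-677)) + 247605) = 293939*((5/9 - 61*(-1/677)) + 247605) = 293939*((5/9 + 61/677) + 247605) = 293939*(3934/6093 + 247605) = 293939*(1508661199/6093) = 443454364172861/6093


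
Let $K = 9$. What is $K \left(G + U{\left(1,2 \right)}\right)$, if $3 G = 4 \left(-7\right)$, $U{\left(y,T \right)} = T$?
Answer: $-66$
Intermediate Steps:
$G = - \frac{28}{3}$ ($G = \frac{4 \left(-7\right)}{3} = \frac{1}{3} \left(-28\right) = - \frac{28}{3} \approx -9.3333$)
$K \left(G + U{\left(1,2 \right)}\right) = 9 \left(- \frac{28}{3} + 2\right) = 9 \left(- \frac{22}{3}\right) = -66$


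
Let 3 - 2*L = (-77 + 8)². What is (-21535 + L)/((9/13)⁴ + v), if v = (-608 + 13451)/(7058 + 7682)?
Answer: -10067534293960/463518063 ≈ -21720.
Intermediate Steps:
L = -2379 (L = 3/2 - (-77 + 8)²/2 = 3/2 - ½*(-69)² = 3/2 - ½*4761 = 3/2 - 4761/2 = -2379)
v = 12843/14740 ≈ 0.87130
(-21535 + L)/((9/13)⁴ + v) = (-21535 - 2379)/((9/13)⁴ + 12843/14740) = -23914/((9*(1/13))⁴ + 12843/14740) = -23914/((9/13)⁴ + 12843/14740) = -23914/(6561/28561 + 12843/14740) = -23914/463518063/420989140 = -23914*420989140/463518063 = -10067534293960/463518063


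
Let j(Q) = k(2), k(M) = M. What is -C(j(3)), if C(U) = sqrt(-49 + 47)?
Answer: -I*sqrt(2) ≈ -1.4142*I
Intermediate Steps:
j(Q) = 2
C(U) = I*sqrt(2) (C(U) = sqrt(-2) = I*sqrt(2))
-C(j(3)) = -I*sqrt(2)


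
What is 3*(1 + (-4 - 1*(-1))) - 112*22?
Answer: -2470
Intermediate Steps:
3*(1 + (-4 - 1*(-1))) - 112*22 = 3*(1 + (-4 + 1)) - 2464 = 3*(1 - 3) - 2464 = 3*(-2) - 2464 = -6 - 2464 = -2470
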